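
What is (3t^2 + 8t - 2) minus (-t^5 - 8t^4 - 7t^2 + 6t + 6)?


Distribute the minus sign:
  (3t^2 + 8t - 2)
- (-t^5 - 8t^4 - 7t^2 + 6t + 6)
Negate second polynomial: t^5 + 8t^4 + 7t^2 - 6t - 6
Add: t^5 + 8t^4 + 10t^2 + 2t - 8


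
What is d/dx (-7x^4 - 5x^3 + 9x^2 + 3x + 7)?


Apply the power rule term by term:
  d/dx(-7x^4) = -28x^3
  d/dx(-5x^3) = -15x^2
  d/dx(9x^2) = 18x
  d/dx(3x) = 3
  d/dx(7) = 0
p'(x) = -28x^3 - 15x^2 + 18x + 3


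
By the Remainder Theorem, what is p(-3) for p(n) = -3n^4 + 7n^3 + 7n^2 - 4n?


By the Remainder Theorem, the remainder equals p(-3):
  -3*(-3)^4 = -243
  7*(-3)^3 = -189
  7*(-3)^2 = 63
  -4*(-3)^1 = 12
  constant: 0
Sum: -243 - 189 + 63 + 12 + 0 = -357


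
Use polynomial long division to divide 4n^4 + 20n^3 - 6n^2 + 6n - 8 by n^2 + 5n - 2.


(4n^4 + 20n^3 - 6n^2 + 6n - 8) / (n^2 + 5n - 2)
Step 1: 4n^2 * (n^2 + 5n - 2) = 4n^4 + 20n^3 - 8n^2; subtract.
Step 2: 0 * (n^2 + 5n - 2) = 0; subtract.
Step 3: 2 * (n^2 + 5n - 2) = 2n^2 + 10n - 4; subtract.
Quotient: 4n^2 + 2, Remainder: -4n - 4


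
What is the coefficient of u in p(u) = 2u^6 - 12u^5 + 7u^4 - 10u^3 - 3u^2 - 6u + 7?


Read off the coefficient of u: -6


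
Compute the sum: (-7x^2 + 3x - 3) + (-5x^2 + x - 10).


Align terms by degree and add:
  -7x^2 + 3x - 3
  -5x^2 + x - 10
= -12x^2 + 4x - 13


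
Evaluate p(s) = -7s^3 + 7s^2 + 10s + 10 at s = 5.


Using direct substitution:
  -7 * (5)^3 = -875
  7 * (5)^2 = 175
  10 * (5)^1 = 50
  constant: 10
Sum = -875 + 175 + 50 + 10 = -640


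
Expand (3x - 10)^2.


Expand (3x - 10)^2 by repeated multiplication:
= 9x^2 - 60x + 100


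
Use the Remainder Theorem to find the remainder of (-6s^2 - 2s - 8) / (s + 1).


By the Remainder Theorem, the remainder equals p(-1):
  -6*(-1)^2 = -6
  -2*(-1)^1 = 2
  constant: -8
Sum: -6 + 2 - 8 = -12


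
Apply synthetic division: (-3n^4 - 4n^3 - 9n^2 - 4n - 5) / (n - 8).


Synthetic division with c = 8. Coefficients: -3, -4, -9, -4, -5
Bring down -3.
  -3 * 8 = -24; -24 - 4 = -28
  -28 * 8 = -224; -224 - 9 = -233
  -233 * 8 = -1864; -1864 - 4 = -1868
  -1868 * 8 = -14944; -14944 - 5 = -14949
Quotient: -3n^3 - 28n^2 - 233n - 1868, Remainder: -14949


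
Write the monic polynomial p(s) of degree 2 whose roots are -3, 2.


p(s) = (s + 3)(s - 2)
Expand: s^2 + s - 6


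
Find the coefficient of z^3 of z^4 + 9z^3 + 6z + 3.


Read off the coefficient of z^3: 9


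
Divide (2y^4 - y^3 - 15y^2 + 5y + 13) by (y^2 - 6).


(2y^4 - y^3 - 15y^2 + 5y + 13) / (y^2 - 6)
Step 1: 2y^2 * (y^2 - 6) = 2y^4 - 12y^2; subtract.
Step 2: -y * (y^2 - 6) = -y^3 + 6y; subtract.
Step 3: -3 * (y^2 - 6) = -3y^2 + 18; subtract.
Quotient: 2y^2 - y - 3, Remainder: -y - 5


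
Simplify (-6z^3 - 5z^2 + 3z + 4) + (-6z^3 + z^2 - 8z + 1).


Align terms by degree and add:
  -6z^3 - 5z^2 + 3z + 4
  -6z^3 + z^2 - 8z + 1
= -12z^3 - 4z^2 - 5z + 5


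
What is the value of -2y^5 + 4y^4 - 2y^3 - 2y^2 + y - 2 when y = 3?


Using direct substitution:
  -2 * (3)^5 = -486
  4 * (3)^4 = 324
  -2 * (3)^3 = -54
  -2 * (3)^2 = -18
  1 * (3)^1 = 3
  constant: -2
Sum = -486 + 324 - 54 - 18 + 3 - 2 = -233


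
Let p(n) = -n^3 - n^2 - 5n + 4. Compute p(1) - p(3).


p(1) = -3
p(3) = -47
p(1) - p(3) = -3 + 47 = 44


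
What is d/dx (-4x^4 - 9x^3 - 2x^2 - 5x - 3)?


Apply the power rule term by term:
  d/dx(-4x^4) = -16x^3
  d/dx(-9x^3) = -27x^2
  d/dx(-2x^2) = -4x
  d/dx(-5x) = -5
  d/dx(-3) = 0
p'(x) = -16x^3 - 27x^2 - 4x - 5


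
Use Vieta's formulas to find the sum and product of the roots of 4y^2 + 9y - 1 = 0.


For ay^2+by+c=0: sum = -b/a, product = c/a.
a=4, b=9, c=-1
Sum = -(9)/4 = -9/4
Product = (-1)/4 = -1/4


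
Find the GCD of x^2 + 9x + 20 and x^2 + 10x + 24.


Factor each:
  x^2 + 9x + 20 = (x + 4)(x + 5)
  x^2 + 10x + 24 = (x + 4)(x + 6)
Common monic factor: x + 4


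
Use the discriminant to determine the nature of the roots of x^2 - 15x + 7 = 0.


D = b^2 - 4ac = (-15)^2 - 4(1)(7) = 225 - 28 = 197
Since D > 0: two distinct irrational roots


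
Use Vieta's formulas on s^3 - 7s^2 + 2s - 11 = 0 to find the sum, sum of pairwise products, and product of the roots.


Monic cubic s^3+bs^2+cs+d=0: sum=-b, pairwise sum=c, product=-d.
b=-7, c=2, d=-11
r1+r2+r3 = 7
r1r2+r1r3+r2r3 = 2
r1r2r3 = 11


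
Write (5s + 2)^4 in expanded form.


Expand (5s + 2)^4 by repeated multiplication:
  (5s + 2)^2 = 25s^2 + 20s + 4
  (5s + 2)^3 = 125s^3 + 150s^2 + 60s + 8
= 625s^4 + 1000s^3 + 600s^2 + 160s + 16


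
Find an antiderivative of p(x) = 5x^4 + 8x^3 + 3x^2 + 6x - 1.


Reverse power rule on each term:
  ∫ 5x^4 dx = x^5
  ∫ 8x^3 dx = 2x^4
  ∫ 3x^2 dx = x^3
  ∫ 6x dx = 3x^2
  ∫ -1 dx = -x
F(x) = x^5 + 2x^4 + x^3 + 3x^2 - x + C


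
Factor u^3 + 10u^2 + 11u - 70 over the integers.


Try integer roots (divisors of -70). u=2: p(2)=0.
Divide out (u - 2): quotient is u^2 + 12u + 35.
Factor the quadratic: (u + 5)(u + 7)
Result: (u - 2)(u + 5)(u + 7)


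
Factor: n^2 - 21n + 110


Roots satisfy r1 + r2 = -b/a = 21 and r1*r2 = c/a = 110.
So r1 = 10, r2 = 11.
n^2 - 21n + 110 = (n - r1)(n - r2) = (n - 10)(n - 11)


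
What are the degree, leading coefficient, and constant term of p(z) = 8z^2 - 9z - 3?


Highest power of z is 2, with coefficient 8. Constant term is -3.
Degree = 2, leading coefficient = 8, constant term = -3


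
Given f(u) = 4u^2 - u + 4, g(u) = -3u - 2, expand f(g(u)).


Substitute g(u) into f:
f(g(u)) = 4*(-3u - 2)^2 + (-1)*(-3u - 2) + 4
(-3u - 2)^2 = 9u^2 + 12u + 4
Expand and combine: 36u^2 + 51u + 22


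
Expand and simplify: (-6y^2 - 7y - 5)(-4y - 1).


Distribute each term of the first polynomial:
  (-6y^2)(-4y - 1) = 24y^3 + 6y^2
  (-7y)(-4y - 1) = 28y^2 + 7y
  (-5)(-4y - 1) = 20y + 5
Sum: 24y^3 + 34y^2 + 27y + 5


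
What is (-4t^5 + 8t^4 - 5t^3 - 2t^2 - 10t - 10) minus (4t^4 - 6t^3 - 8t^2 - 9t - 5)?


Distribute the minus sign:
  (-4t^5 + 8t^4 - 5t^3 - 2t^2 - 10t - 10)
- (4t^4 - 6t^3 - 8t^2 - 9t - 5)
Negate second polynomial: -4t^4 + 6t^3 + 8t^2 + 9t + 5
Add: -4t^5 + 4t^4 + t^3 + 6t^2 - t - 5


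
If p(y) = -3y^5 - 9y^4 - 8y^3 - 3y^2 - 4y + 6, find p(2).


Using direct substitution:
  -3 * (2)^5 = -96
  -9 * (2)^4 = -144
  -8 * (2)^3 = -64
  -3 * (2)^2 = -12
  -4 * (2)^1 = -8
  constant: 6
Sum = -96 - 144 - 64 - 12 - 8 + 6 = -318


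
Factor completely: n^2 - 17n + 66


Roots satisfy r1 + r2 = -b/a = 17 and r1*r2 = c/a = 66.
So r1 = 6, r2 = 11.
n^2 - 17n + 66 = (n - r1)(n - r2) = (n - 6)(n - 11)


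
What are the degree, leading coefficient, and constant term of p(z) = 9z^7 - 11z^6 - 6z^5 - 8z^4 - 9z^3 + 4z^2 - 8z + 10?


Highest power of z is 7, with coefficient 9. Constant term is 10.
Degree = 7, leading coefficient = 9, constant term = 10


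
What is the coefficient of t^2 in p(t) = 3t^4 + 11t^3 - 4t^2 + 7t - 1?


Read off the coefficient of t^2: -4


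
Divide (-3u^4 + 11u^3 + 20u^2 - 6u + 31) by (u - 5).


(-3u^4 + 11u^3 + 20u^2 - 6u + 31) / (u - 5)
Step 1: -3u^3 * (u - 5) = -3u^4 + 15u^3; subtract.
Step 2: -4u^2 * (u - 5) = -4u^3 + 20u^2; subtract.
Step 3: 0 * (u - 5) = 0; subtract.
Step 4: -6 * (u - 5) = -6u + 30; subtract.
Quotient: -3u^3 - 4u^2 - 6, Remainder: 1


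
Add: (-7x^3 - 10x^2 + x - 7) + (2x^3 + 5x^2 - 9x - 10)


Align terms by degree and add:
  -7x^3 - 10x^2 + x - 7
+ 2x^3 + 5x^2 - 9x - 10
= -5x^3 - 5x^2 - 8x - 17


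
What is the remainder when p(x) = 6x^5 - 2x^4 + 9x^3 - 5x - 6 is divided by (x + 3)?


By the Remainder Theorem, the remainder equals p(-3):
  6*(-3)^5 = -1458
  -2*(-3)^4 = -162
  9*(-3)^3 = -243
  0*(-3)^2 = 0
  -5*(-3)^1 = 15
  constant: -6
Sum: -1458 - 162 - 243 + 0 + 15 - 6 = -1854


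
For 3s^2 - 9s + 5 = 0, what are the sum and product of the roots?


For as^2+bs+c=0: sum = -b/a, product = c/a.
a=3, b=-9, c=5
Sum = -(-9)/3 = 3
Product = (5)/3 = 5/3


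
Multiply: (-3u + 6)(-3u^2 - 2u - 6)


Distribute each term of the first polynomial:
  (-3u)(-3u^2 - 2u - 6) = 9u^3 + 6u^2 + 18u
  (6)(-3u^2 - 2u - 6) = -18u^2 - 12u - 36
Sum: 9u^3 - 12u^2 + 6u - 36


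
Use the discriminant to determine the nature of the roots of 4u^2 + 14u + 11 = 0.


D = b^2 - 4ac = (14)^2 - 4(4)(11) = 196 - 176 = 20
Since D > 0: two distinct irrational roots


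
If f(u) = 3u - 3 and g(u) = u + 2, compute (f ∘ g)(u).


Substitute g(u) into f:
f(g(u)) = 3*(u + 2) + (-3)
Expand and combine: 3u + 3


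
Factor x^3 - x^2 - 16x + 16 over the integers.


Try integer roots (divisors of 16). x=-4: p(-4)=0.
Divide out (x + 4): quotient is x^2 - 5x + 4.
Factor the quadratic: (x - 1)(x - 4)
Result: (x + 4)(x - 1)(x - 4)


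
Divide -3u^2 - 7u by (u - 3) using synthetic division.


Synthetic division with c = 3. Coefficients: -3, -7, 0
Bring down -3.
  -3 * 3 = -9; -9 - 7 = -16
  -16 * 3 = -48; -48 + 0 = -48
Quotient: -3u - 16, Remainder: -48


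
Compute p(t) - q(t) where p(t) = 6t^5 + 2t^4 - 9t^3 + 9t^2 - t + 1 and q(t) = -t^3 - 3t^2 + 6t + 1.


Distribute the minus sign:
  (6t^5 + 2t^4 - 9t^3 + 9t^2 - t + 1)
- (-t^3 - 3t^2 + 6t + 1)
Negate second polynomial: t^3 + 3t^2 - 6t - 1
Add: 6t^5 + 2t^4 - 8t^3 + 12t^2 - 7t


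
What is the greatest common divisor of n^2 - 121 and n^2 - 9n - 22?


Factor each:
  n^2 - 121 = (n - 11)(n + 11)
  n^2 - 9n - 22 = (n - 11)(n + 2)
Common monic factor: n - 11


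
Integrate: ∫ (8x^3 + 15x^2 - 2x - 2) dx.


Reverse power rule on each term:
  ∫ 8x^3 dx = 2x^4
  ∫ 15x^2 dx = 5x^3
  ∫ -2x dx = -x^2
  ∫ -2 dx = -2x
F(x) = 2x^4 + 5x^3 - x^2 - 2x + C


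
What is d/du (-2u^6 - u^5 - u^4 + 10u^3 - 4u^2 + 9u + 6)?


Apply the power rule term by term:
  d/du(-2u^6) = -12u^5
  d/du(-u^5) = -5u^4
  d/du(-u^4) = -4u^3
  d/du(10u^3) = 30u^2
  d/du(-4u^2) = -8u
  d/du(9u) = 9
  d/du(6) = 0
p'(u) = -12u^5 - 5u^4 - 4u^3 + 30u^2 - 8u + 9


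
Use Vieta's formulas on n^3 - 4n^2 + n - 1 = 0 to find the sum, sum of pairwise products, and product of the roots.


Monic cubic n^3+bn^2+cn+d=0: sum=-b, pairwise sum=c, product=-d.
b=-4, c=1, d=-1
r1+r2+r3 = 4
r1r2+r1r3+r2r3 = 1
r1r2r3 = 1


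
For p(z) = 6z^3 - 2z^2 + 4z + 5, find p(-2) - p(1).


p(-2) = -59
p(1) = 13
p(-2) - p(1) = -59 - 13 = -72


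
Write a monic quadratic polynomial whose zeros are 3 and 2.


p(s) = (s - 3)(s - 2)
Expand: s^2 - 5s + 6


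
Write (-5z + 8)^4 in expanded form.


Expand (-5z + 8)^4 by repeated multiplication:
  (-5z + 8)^2 = 25z^2 - 80z + 64
  (-5z + 8)^3 = -125z^3 + 600z^2 - 960z + 512
= 625z^4 - 4000z^3 + 9600z^2 - 10240z + 4096


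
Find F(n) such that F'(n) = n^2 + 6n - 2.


Reverse power rule on each term:
  ∫ n^2 dn = (1/3)n^3
  ∫ 6n dn = 3n^2
  ∫ -2 dn = -2n
F(n) = (1/3)n^3 + 3n^2 - 2n + C


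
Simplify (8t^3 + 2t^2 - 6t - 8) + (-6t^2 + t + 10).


Align terms by degree and add:
  8t^3 + 2t^2 - 6t - 8
  -6t^2 + t + 10
= 8t^3 - 4t^2 - 5t + 2


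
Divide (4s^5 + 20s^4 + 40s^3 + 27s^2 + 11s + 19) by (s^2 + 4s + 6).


(4s^5 + 20s^4 + 40s^3 + 27s^2 + 11s + 19) / (s^2 + 4s + 6)
Step 1: 4s^3 * (s^2 + 4s + 6) = 4s^5 + 16s^4 + 24s^3; subtract.
Step 2: 4s^2 * (s^2 + 4s + 6) = 4s^4 + 16s^3 + 24s^2; subtract.
Step 3: 0 * (s^2 + 4s + 6) = 0; subtract.
Step 4: 3 * (s^2 + 4s + 6) = 3s^2 + 12s + 18; subtract.
Quotient: 4s^3 + 4s^2 + 3, Remainder: -s + 1


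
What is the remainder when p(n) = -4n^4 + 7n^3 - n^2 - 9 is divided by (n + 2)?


By the Remainder Theorem, the remainder equals p(-2):
  -4*(-2)^4 = -64
  7*(-2)^3 = -56
  -1*(-2)^2 = -4
  0*(-2)^1 = 0
  constant: -9
Sum: -64 - 56 - 4 + 0 - 9 = -133


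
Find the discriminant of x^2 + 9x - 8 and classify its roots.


D = b^2 - 4ac = (9)^2 - 4(1)(-8) = 81 + 32 = 113
Since D > 0: two distinct irrational roots


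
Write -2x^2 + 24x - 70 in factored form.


Roots satisfy r1 + r2 = -b/a = 12 and r1*r2 = c/a = 35.
So r1 = 5, r2 = 7.
-2x^2 + 24x - 70 = -2(x - r1)(x - r2) = -2(x - 5)(x - 7)


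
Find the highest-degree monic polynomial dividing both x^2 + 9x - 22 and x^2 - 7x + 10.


Factor each:
  x^2 + 9x - 22 = (x - 2)(x + 11)
  x^2 - 7x + 10 = (x - 2)(x - 5)
Common monic factor: x - 2


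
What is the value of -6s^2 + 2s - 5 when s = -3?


Using direct substitution:
  -6 * (-3)^2 = -54
  2 * (-3)^1 = -6
  constant: -5
Sum = -54 - 6 - 5 = -65


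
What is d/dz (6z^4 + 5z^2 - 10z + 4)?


Apply the power rule term by term:
  d/dz(6z^4) = 24z^3
  d/dz(5z^2) = 10z
  d/dz(-10z) = -10
  d/dz(4) = 0
p'(z) = 24z^3 + 10z - 10


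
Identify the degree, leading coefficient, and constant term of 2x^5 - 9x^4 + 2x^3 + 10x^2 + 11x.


Highest power of x is 5, with coefficient 2. Constant term is 0.
Degree = 5, leading coefficient = 2, constant term = 0


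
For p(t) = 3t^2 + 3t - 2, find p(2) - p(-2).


p(2) = 16
p(-2) = 4
p(2) - p(-2) = 16 - 4 = 12


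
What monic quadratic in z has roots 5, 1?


p(z) = (z - 5)(z - 1)
Expand: z^2 - 6z + 5


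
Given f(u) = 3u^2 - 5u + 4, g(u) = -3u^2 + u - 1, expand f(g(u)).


Substitute g(u) into f:
f(g(u)) = 3*(-3u^2 + u - 1)^2 + (-5)*(-3u^2 + u - 1) + 4
(-3u^2 + u - 1)^2 = 9u^4 - 6u^3 + 7u^2 - 2u + 1
Expand and combine: 27u^4 - 18u^3 + 36u^2 - 11u + 12


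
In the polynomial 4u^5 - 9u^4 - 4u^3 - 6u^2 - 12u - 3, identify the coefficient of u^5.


Read off the coefficient of u^5: 4


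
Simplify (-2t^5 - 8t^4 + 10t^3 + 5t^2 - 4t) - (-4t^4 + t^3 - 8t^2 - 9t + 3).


Distribute the minus sign:
  (-2t^5 - 8t^4 + 10t^3 + 5t^2 - 4t)
- (-4t^4 + t^3 - 8t^2 - 9t + 3)
Negate second polynomial: 4t^4 - t^3 + 8t^2 + 9t - 3
Add: -2t^5 - 4t^4 + 9t^3 + 13t^2 + 5t - 3


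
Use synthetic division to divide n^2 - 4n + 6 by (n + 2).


Synthetic division with c = -2. Coefficients: 1, -4, 6
Bring down 1.
  1 * -2 = -2; -2 - 4 = -6
  -6 * -2 = 12; 12 + 6 = 18
Quotient: n - 6, Remainder: 18


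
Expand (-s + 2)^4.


Expand (-s + 2)^4 by repeated multiplication:
  (-s + 2)^2 = s^2 - 4s + 4
  (-s + 2)^3 = -s^3 + 6s^2 - 12s + 8
= s^4 - 8s^3 + 24s^2 - 32s + 16


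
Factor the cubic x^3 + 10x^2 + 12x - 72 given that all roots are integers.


Try integer roots (divisors of -72). x=-6: p(-6)=0.
Divide out (x + 6): quotient is x^2 + 4x - 12.
Factor the quadratic: (x + 6)(x - 2)
Result: (x + 6)(x + 6)(x - 2)


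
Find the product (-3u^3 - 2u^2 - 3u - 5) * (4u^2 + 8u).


Distribute each term of the first polynomial:
  (-3u^3)(4u^2 + 8u) = -12u^5 - 24u^4
  (-2u^2)(4u^2 + 8u) = -8u^4 - 16u^3
  (-3u)(4u^2 + 8u) = -12u^3 - 24u^2
  (-5)(4u^2 + 8u) = -20u^2 - 40u
Sum: -12u^5 - 32u^4 - 28u^3 - 44u^2 - 40u


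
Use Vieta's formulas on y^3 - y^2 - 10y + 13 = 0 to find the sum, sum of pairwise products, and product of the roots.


Monic cubic y^3+by^2+cy+d=0: sum=-b, pairwise sum=c, product=-d.
b=-1, c=-10, d=13
r1+r2+r3 = 1
r1r2+r1r3+r2r3 = -10
r1r2r3 = -13


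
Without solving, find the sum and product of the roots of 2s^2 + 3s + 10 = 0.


For as^2+bs+c=0: sum = -b/a, product = c/a.
a=2, b=3, c=10
Sum = -(3)/2 = -3/2
Product = (10)/2 = 5


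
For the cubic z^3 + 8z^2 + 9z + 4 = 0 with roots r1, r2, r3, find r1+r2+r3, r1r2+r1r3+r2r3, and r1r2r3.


Monic cubic z^3+bz^2+cz+d=0: sum=-b, pairwise sum=c, product=-d.
b=8, c=9, d=4
r1+r2+r3 = -8
r1r2+r1r3+r2r3 = 9
r1r2r3 = -4


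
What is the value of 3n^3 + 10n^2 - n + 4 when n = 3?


Using direct substitution:
  3 * (3)^3 = 81
  10 * (3)^2 = 90
  -1 * (3)^1 = -3
  constant: 4
Sum = 81 + 90 - 3 + 4 = 172


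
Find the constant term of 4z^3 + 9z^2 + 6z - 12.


Read off the constant term: -12


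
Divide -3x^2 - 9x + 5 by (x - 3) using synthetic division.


Synthetic division with c = 3. Coefficients: -3, -9, 5
Bring down -3.
  -3 * 3 = -9; -9 - 9 = -18
  -18 * 3 = -54; -54 + 5 = -49
Quotient: -3x - 18, Remainder: -49


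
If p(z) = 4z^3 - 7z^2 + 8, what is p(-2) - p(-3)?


p(-2) = -52
p(-3) = -163
p(-2) - p(-3) = -52 + 163 = 111


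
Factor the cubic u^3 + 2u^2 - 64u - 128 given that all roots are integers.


Try integer roots (divisors of -128). u=-8: p(-8)=0.
Divide out (u + 8): quotient is u^2 - 6u - 16.
Factor the quadratic: (u - 8)(u + 2)
Result: (u + 8)(u - 8)(u + 2)


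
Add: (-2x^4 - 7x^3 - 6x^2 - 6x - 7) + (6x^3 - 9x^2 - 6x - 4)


Align terms by degree and add:
  -2x^4 - 7x^3 - 6x^2 - 6x - 7
+ 6x^3 - 9x^2 - 6x - 4
= -2x^4 - x^3 - 15x^2 - 12x - 11


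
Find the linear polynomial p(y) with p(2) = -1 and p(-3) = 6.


p(y) = my + b. Using p(2)=-1, p(-3)=6:
m = (-1 - 6)/(2 + 3) = -7/5 = -7/5
b = -1 - m*(2) = -1 + 14/5 = 9/5
p(y) = -(7/5)y + (9/5)


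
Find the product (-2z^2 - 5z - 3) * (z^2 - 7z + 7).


Distribute each term of the first polynomial:
  (-2z^2)(z^2 - 7z + 7) = -2z^4 + 14z^3 - 14z^2
  (-5z)(z^2 - 7z + 7) = -5z^3 + 35z^2 - 35z
  (-3)(z^2 - 7z + 7) = -3z^2 + 21z - 21
Sum: -2z^4 + 9z^3 + 18z^2 - 14z - 21


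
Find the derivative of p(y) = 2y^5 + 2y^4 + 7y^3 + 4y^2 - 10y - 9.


Apply the power rule term by term:
  d/dy(2y^5) = 10y^4
  d/dy(2y^4) = 8y^3
  d/dy(7y^3) = 21y^2
  d/dy(4y^2) = 8y
  d/dy(-10y) = -10
  d/dy(-9) = 0
p'(y) = 10y^4 + 8y^3 + 21y^2 + 8y - 10


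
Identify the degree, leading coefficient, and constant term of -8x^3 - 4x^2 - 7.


Highest power of x is 3, with coefficient -8. Constant term is -7.
Degree = 3, leading coefficient = -8, constant term = -7


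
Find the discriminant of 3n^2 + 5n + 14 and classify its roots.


D = b^2 - 4ac = (5)^2 - 4(3)(14) = 25 - 168 = -143
Since D < 0: two complex conjugate roots (no real roots)


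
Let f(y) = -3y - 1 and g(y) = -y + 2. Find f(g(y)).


Substitute g(y) into f:
f(g(y)) = -3*(-y + 2) + (-1)
Expand and combine: 3y - 7


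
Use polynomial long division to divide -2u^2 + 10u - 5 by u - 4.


(-2u^2 + 10u - 5) / (u - 4)
Step 1: -2u * (u - 4) = -2u^2 + 8u; subtract.
Step 2: 2 * (u - 4) = 2u - 8; subtract.
Quotient: -2u + 2, Remainder: 3


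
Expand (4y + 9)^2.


Expand (4y + 9)^2 by repeated multiplication:
= 16y^2 + 72y + 81


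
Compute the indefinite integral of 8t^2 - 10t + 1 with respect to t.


Reverse power rule on each term:
  ∫ 8t^2 dt = (8/3)t^3
  ∫ -10t dt = -5t^2
  ∫ 1 dt = t
F(t) = (8/3)t^3 - 5t^2 + t + C


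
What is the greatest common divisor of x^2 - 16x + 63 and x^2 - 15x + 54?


Factor each:
  x^2 - 16x + 63 = (x - 9)(x - 7)
  x^2 - 15x + 54 = (x - 9)(x - 6)
Common monic factor: x - 9


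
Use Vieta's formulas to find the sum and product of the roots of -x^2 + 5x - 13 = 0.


For ax^2+bx+c=0: sum = -b/a, product = c/a.
a=-1, b=5, c=-13
Sum = -(5)/-1 = 5
Product = (-13)/-1 = 13


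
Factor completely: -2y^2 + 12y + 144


Roots satisfy r1 + r2 = -b/a = 6 and r1*r2 = c/a = -72.
So r1 = 12, r2 = -6.
-2y^2 + 12y + 144 = -2(y - r1)(y - r2) = -2(y - 12)(y + 6)


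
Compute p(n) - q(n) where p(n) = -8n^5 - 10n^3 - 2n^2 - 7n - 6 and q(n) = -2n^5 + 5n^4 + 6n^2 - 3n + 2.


Distribute the minus sign:
  (-8n^5 - 10n^3 - 2n^2 - 7n - 6)
- (-2n^5 + 5n^4 + 6n^2 - 3n + 2)
Negate second polynomial: 2n^5 - 5n^4 - 6n^2 + 3n - 2
Add: -6n^5 - 5n^4 - 10n^3 - 8n^2 - 4n - 8


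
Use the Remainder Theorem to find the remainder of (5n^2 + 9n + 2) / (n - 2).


By the Remainder Theorem, the remainder equals p(2):
  5*(2)^2 = 20
  9*(2)^1 = 18
  constant: 2
Sum: 20 + 18 + 2 = 40


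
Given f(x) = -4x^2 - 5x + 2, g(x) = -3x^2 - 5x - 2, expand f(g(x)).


Substitute g(x) into f:
f(g(x)) = -4*(-3x^2 - 5x - 2)^2 + (-5)*(-3x^2 - 5x - 2) + 2
(-3x^2 - 5x - 2)^2 = 9x^4 + 30x^3 + 37x^2 + 20x + 4
Expand and combine: -36x^4 - 120x^3 - 133x^2 - 55x - 4


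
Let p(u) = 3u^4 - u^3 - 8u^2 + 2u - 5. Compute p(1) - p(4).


p(1) = -9
p(4) = 579
p(1) - p(4) = -9 - 579 = -588


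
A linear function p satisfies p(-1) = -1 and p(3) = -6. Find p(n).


p(n) = mn + b. Using p(-1)=-1, p(3)=-6:
m = (-1 + 6)/(-1 - 3) = 5/-4 = -5/4
b = -1 - m*(-1) = -1 - 5/4 = -9/4
p(n) = -(5/4)n - (9/4)


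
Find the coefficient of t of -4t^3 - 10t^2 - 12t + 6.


Read off the coefficient of t: -12


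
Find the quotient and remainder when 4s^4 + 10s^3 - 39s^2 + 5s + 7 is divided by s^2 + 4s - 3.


(4s^4 + 10s^3 - 39s^2 + 5s + 7) / (s^2 + 4s - 3)
Step 1: 4s^2 * (s^2 + 4s - 3) = 4s^4 + 16s^3 - 12s^2; subtract.
Step 2: -6s * (s^2 + 4s - 3) = -6s^3 - 24s^2 + 18s; subtract.
Step 3: -3 * (s^2 + 4s - 3) = -3s^2 - 12s + 9; subtract.
Quotient: 4s^2 - 6s - 3, Remainder: -s - 2


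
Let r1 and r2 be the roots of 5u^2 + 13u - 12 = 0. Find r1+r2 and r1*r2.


For au^2+bu+c=0: sum = -b/a, product = c/a.
a=5, b=13, c=-12
Sum = -(13)/5 = -13/5
Product = (-12)/5 = -12/5


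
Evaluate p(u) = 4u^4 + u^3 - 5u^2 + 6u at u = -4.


Using direct substitution:
  4 * (-4)^4 = 1024
  1 * (-4)^3 = -64
  -5 * (-4)^2 = -80
  6 * (-4)^1 = -24
  constant: 0
Sum = 1024 - 64 - 80 - 24 + 0 = 856


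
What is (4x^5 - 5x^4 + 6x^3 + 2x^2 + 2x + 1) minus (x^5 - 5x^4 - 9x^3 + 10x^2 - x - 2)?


Distribute the minus sign:
  (4x^5 - 5x^4 + 6x^3 + 2x^2 + 2x + 1)
- (x^5 - 5x^4 - 9x^3 + 10x^2 - x - 2)
Negate second polynomial: -x^5 + 5x^4 + 9x^3 - 10x^2 + x + 2
Add: 3x^5 + 15x^3 - 8x^2 + 3x + 3


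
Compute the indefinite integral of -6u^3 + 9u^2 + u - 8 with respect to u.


Reverse power rule on each term:
  ∫ -6u^3 du = -(3/2)u^4
  ∫ 9u^2 du = 3u^3
  ∫ u du = (1/2)u^2
  ∫ -8 du = -8u
F(u) = -(3/2)u^4 + 3u^3 + (1/2)u^2 - 8u + C


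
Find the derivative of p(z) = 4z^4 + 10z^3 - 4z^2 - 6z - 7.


Apply the power rule term by term:
  d/dz(4z^4) = 16z^3
  d/dz(10z^3) = 30z^2
  d/dz(-4z^2) = -8z
  d/dz(-6z) = -6
  d/dz(-7) = 0
p'(z) = 16z^3 + 30z^2 - 8z - 6


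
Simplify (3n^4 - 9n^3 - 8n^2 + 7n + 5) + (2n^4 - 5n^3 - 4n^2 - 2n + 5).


Align terms by degree and add:
  3n^4 - 9n^3 - 8n^2 + 7n + 5
+ 2n^4 - 5n^3 - 4n^2 - 2n + 5
= 5n^4 - 14n^3 - 12n^2 + 5n + 10


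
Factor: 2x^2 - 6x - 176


Roots satisfy r1 + r2 = -b/a = 3 and r1*r2 = c/a = -88.
So r1 = -8, r2 = 11.
2x^2 - 6x - 176 = 2(x - r1)(x - r2) = 2(x + 8)(x - 11)


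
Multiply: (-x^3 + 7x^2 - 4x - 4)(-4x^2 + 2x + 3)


Distribute each term of the first polynomial:
  (-x^3)(-4x^2 + 2x + 3) = 4x^5 - 2x^4 - 3x^3
  (7x^2)(-4x^2 + 2x + 3) = -28x^4 + 14x^3 + 21x^2
  (-4x)(-4x^2 + 2x + 3) = 16x^3 - 8x^2 - 12x
  (-4)(-4x^2 + 2x + 3) = 16x^2 - 8x - 12
Sum: 4x^5 - 30x^4 + 27x^3 + 29x^2 - 20x - 12


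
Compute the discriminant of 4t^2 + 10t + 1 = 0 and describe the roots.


D = b^2 - 4ac = (10)^2 - 4(4)(1) = 100 - 16 = 84
Since D > 0: two distinct irrational roots


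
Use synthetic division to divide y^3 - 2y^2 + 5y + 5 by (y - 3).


Synthetic division with c = 3. Coefficients: 1, -2, 5, 5
Bring down 1.
  1 * 3 = 3; 3 - 2 = 1
  1 * 3 = 3; 3 + 5 = 8
  8 * 3 = 24; 24 + 5 = 29
Quotient: y^2 + y + 8, Remainder: 29


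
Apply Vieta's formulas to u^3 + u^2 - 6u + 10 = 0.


Monic cubic u^3+bu^2+cu+d=0: sum=-b, pairwise sum=c, product=-d.
b=1, c=-6, d=10
r1+r2+r3 = -1
r1r2+r1r3+r2r3 = -6
r1r2r3 = -10


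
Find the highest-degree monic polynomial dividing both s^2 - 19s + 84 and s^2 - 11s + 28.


Factor each:
  s^2 - 19s + 84 = (s - 7)(s - 12)
  s^2 - 11s + 28 = (s - 7)(s - 4)
Common monic factor: s - 7


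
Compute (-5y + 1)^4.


Expand (-5y + 1)^4 by repeated multiplication:
  (-5y + 1)^2 = 25y^2 - 10y + 1
  (-5y + 1)^3 = -125y^3 + 75y^2 - 15y + 1
= 625y^4 - 500y^3 + 150y^2 - 20y + 1


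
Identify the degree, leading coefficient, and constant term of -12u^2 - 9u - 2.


Highest power of u is 2, with coefficient -12. Constant term is -2.
Degree = 2, leading coefficient = -12, constant term = -2


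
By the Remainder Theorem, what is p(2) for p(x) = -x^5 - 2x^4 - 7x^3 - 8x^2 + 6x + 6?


By the Remainder Theorem, the remainder equals p(2):
  -1*(2)^5 = -32
  -2*(2)^4 = -32
  -7*(2)^3 = -56
  -8*(2)^2 = -32
  6*(2)^1 = 12
  constant: 6
Sum: -32 - 32 - 56 - 32 + 12 + 6 = -134


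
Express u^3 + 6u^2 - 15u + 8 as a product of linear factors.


Try integer roots (divisors of 8). u=1: p(1)=0.
Divide out (u - 1): quotient is u^2 + 7u - 8.
Factor the quadratic: (u + 8)(u - 1)
Result: (u - 1)(u + 8)(u - 1)


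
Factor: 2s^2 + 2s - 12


Roots satisfy r1 + r2 = -b/a = -1 and r1*r2 = c/a = -6.
So r1 = 2, r2 = -3.
2s^2 + 2s - 12 = 2(s - r1)(s - r2) = 2(s - 2)(s + 3)


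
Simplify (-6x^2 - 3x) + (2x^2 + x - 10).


Align terms by degree and add:
  -6x^2 - 3x
+ 2x^2 + x - 10
= -4x^2 - 2x - 10


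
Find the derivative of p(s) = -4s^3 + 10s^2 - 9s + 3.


Apply the power rule term by term:
  d/ds(-4s^3) = -12s^2
  d/ds(10s^2) = 20s
  d/ds(-9s) = -9
  d/ds(3) = 0
p'(s) = -12s^2 + 20s - 9


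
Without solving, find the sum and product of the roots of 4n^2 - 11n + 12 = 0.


For an^2+bn+c=0: sum = -b/a, product = c/a.
a=4, b=-11, c=12
Sum = -(-11)/4 = 11/4
Product = (12)/4 = 3


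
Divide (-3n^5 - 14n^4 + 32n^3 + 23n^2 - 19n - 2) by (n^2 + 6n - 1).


(-3n^5 - 14n^4 + 32n^3 + 23n^2 - 19n - 2) / (n^2 + 6n - 1)
Step 1: -3n^3 * (n^2 + 6n - 1) = -3n^5 - 18n^4 + 3n^3; subtract.
Step 2: 4n^2 * (n^2 + 6n - 1) = 4n^4 + 24n^3 - 4n^2; subtract.
Step 3: 5n * (n^2 + 6n - 1) = 5n^3 + 30n^2 - 5n; subtract.
Step 4: -3 * (n^2 + 6n - 1) = -3n^2 - 18n + 3; subtract.
Quotient: -3n^3 + 4n^2 + 5n - 3, Remainder: 4n - 5


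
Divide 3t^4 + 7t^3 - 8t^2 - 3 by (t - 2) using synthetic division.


Synthetic division with c = 2. Coefficients: 3, 7, -8, 0, -3
Bring down 3.
  3 * 2 = 6; 6 + 7 = 13
  13 * 2 = 26; 26 - 8 = 18
  18 * 2 = 36; 36 + 0 = 36
  36 * 2 = 72; 72 - 3 = 69
Quotient: 3t^3 + 13t^2 + 18t + 36, Remainder: 69


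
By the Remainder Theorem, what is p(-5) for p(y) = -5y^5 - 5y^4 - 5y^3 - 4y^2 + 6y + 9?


By the Remainder Theorem, the remainder equals p(-5):
  -5*(-5)^5 = 15625
  -5*(-5)^4 = -3125
  -5*(-5)^3 = 625
  -4*(-5)^2 = -100
  6*(-5)^1 = -30
  constant: 9
Sum: 15625 - 3125 + 625 - 100 - 30 + 9 = 13004


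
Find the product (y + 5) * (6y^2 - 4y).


Distribute each term of the first polynomial:
  (y)(6y^2 - 4y) = 6y^3 - 4y^2
  (5)(6y^2 - 4y) = 30y^2 - 20y
Sum: 6y^3 + 26y^2 - 20y


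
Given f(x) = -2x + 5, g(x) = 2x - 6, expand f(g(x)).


Substitute g(x) into f:
f(g(x)) = -2*(2x - 6) + 5
Expand and combine: -4x + 17


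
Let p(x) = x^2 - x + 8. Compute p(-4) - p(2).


p(-4) = 28
p(2) = 10
p(-4) - p(2) = 28 - 10 = 18


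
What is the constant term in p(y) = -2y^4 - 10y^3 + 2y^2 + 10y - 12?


Read off the constant term: -12


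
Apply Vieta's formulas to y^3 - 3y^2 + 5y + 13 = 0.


Monic cubic y^3+by^2+cy+d=0: sum=-b, pairwise sum=c, product=-d.
b=-3, c=5, d=13
r1+r2+r3 = 3
r1r2+r1r3+r2r3 = 5
r1r2r3 = -13


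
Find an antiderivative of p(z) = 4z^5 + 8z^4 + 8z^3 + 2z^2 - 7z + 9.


Reverse power rule on each term:
  ∫ 4z^5 dz = (2/3)z^6
  ∫ 8z^4 dz = (8/5)z^5
  ∫ 8z^3 dz = 2z^4
  ∫ 2z^2 dz = (2/3)z^3
  ∫ -7z dz = -(7/2)z^2
  ∫ 9 dz = 9z
F(z) = (2/3)z^6 + (8/5)z^5 + 2z^4 + (2/3)z^3 - (7/2)z^2 + 9z + C


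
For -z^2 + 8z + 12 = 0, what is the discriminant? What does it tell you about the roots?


D = b^2 - 4ac = (8)^2 - 4(-1)(12) = 64 + 48 = 112
Since D > 0: two distinct irrational roots


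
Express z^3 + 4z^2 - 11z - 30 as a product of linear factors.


Try integer roots (divisors of -30). z=-5: p(-5)=0.
Divide out (z + 5): quotient is z^2 - z - 6.
Factor the quadratic: (z - 3)(z + 2)
Result: (z + 5)(z - 3)(z + 2)


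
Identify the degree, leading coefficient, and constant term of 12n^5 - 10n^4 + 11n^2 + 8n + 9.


Highest power of n is 5, with coefficient 12. Constant term is 9.
Degree = 5, leading coefficient = 12, constant term = 9


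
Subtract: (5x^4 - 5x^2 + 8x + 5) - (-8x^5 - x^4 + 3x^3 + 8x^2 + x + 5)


Distribute the minus sign:
  (5x^4 - 5x^2 + 8x + 5)
- (-8x^5 - x^4 + 3x^3 + 8x^2 + x + 5)
Negate second polynomial: 8x^5 + x^4 - 3x^3 - 8x^2 - x - 5
Add: 8x^5 + 6x^4 - 3x^3 - 13x^2 + 7x


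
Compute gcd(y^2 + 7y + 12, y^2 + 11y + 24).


Factor each:
  y^2 + 7y + 12 = (y + 3)(y + 4)
  y^2 + 11y + 24 = (y + 3)(y + 8)
Common monic factor: y + 3


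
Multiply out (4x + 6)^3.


Expand (4x + 6)^3 by repeated multiplication:
  (4x + 6)^2 = 16x^2 + 48x + 36
= 64x^3 + 288x^2 + 432x + 216


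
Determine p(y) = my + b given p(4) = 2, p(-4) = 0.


p(y) = my + b. Using p(4)=2, p(-4)=0:
m = (2)/(4 + 4) = 2/8 = 1/4
b = 2 - m*(4) = 2 - 1 = 1
p(y) = (1/4)y + 1


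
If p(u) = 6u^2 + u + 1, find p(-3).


Using direct substitution:
  6 * (-3)^2 = 54
  1 * (-3)^1 = -3
  constant: 1
Sum = 54 - 3 + 1 = 52


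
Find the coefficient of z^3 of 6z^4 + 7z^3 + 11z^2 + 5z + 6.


Read off the coefficient of z^3: 7


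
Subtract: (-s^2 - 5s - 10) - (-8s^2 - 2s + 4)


Distribute the minus sign:
  (-s^2 - 5s - 10)
- (-8s^2 - 2s + 4)
Negate second polynomial: 8s^2 + 2s - 4
Add: 7s^2 - 3s - 14


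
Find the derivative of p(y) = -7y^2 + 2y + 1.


Apply the power rule term by term:
  d/dy(-7y^2) = -14y
  d/dy(2y) = 2
  d/dy(1) = 0
p'(y) = -14y + 2


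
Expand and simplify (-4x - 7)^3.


Expand (-4x - 7)^3 by repeated multiplication:
  (-4x - 7)^2 = 16x^2 + 56x + 49
= -64x^3 - 336x^2 - 588x - 343


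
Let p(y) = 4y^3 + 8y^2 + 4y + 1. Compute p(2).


Using direct substitution:
  4 * (2)^3 = 32
  8 * (2)^2 = 32
  4 * (2)^1 = 8
  constant: 1
Sum = 32 + 32 + 8 + 1 = 73


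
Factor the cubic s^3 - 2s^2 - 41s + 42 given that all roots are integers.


Try integer roots (divisors of 42). s=-6: p(-6)=0.
Divide out (s + 6): quotient is s^2 - 8s + 7.
Factor the quadratic: (s - 7)(s - 1)
Result: (s + 6)(s - 7)(s - 1)


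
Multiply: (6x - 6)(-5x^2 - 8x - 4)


Distribute each term of the first polynomial:
  (6x)(-5x^2 - 8x - 4) = -30x^3 - 48x^2 - 24x
  (-6)(-5x^2 - 8x - 4) = 30x^2 + 48x + 24
Sum: -30x^3 - 18x^2 + 24x + 24


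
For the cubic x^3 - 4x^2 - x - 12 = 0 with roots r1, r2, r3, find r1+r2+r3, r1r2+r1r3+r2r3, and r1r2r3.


Monic cubic x^3+bx^2+cx+d=0: sum=-b, pairwise sum=c, product=-d.
b=-4, c=-1, d=-12
r1+r2+r3 = 4
r1r2+r1r3+r2r3 = -1
r1r2r3 = 12


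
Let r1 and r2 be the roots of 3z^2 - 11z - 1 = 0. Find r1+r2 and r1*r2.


For az^2+bz+c=0: sum = -b/a, product = c/a.
a=3, b=-11, c=-1
Sum = -(-11)/3 = 11/3
Product = (-1)/3 = -1/3


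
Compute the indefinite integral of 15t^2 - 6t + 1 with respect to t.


Reverse power rule on each term:
  ∫ 15t^2 dt = 5t^3
  ∫ -6t dt = -3t^2
  ∫ 1 dt = t
F(t) = 5t^3 - 3t^2 + t + C


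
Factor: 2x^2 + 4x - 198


Roots satisfy r1 + r2 = -b/a = -2 and r1*r2 = c/a = -99.
So r1 = -11, r2 = 9.
2x^2 + 4x - 198 = 2(x - r1)(x - r2) = 2(x + 11)(x - 9)


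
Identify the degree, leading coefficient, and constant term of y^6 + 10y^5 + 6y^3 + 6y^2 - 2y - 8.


Highest power of y is 6, with coefficient 1. Constant term is -8.
Degree = 6, leading coefficient = 1, constant term = -8


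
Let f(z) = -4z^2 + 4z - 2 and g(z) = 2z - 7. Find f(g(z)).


Substitute g(z) into f:
f(g(z)) = -4*(2z - 7)^2 + 4*(2z - 7) + (-2)
(2z - 7)^2 = 4z^2 - 28z + 49
Expand and combine: -16z^2 + 120z - 226


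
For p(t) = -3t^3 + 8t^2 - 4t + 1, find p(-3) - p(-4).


p(-3) = 166
p(-4) = 337
p(-3) - p(-4) = 166 - 337 = -171


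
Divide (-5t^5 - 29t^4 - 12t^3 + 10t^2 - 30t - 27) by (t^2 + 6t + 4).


(-5t^5 - 29t^4 - 12t^3 + 10t^2 - 30t - 27) / (t^2 + 6t + 4)
Step 1: -5t^3 * (t^2 + 6t + 4) = -5t^5 - 30t^4 - 20t^3; subtract.
Step 2: t^2 * (t^2 + 6t + 4) = t^4 + 6t^3 + 4t^2; subtract.
Step 3: 2t * (t^2 + 6t + 4) = 2t^3 + 12t^2 + 8t; subtract.
Step 4: -6 * (t^2 + 6t + 4) = -6t^2 - 36t - 24; subtract.
Quotient: -5t^3 + t^2 + 2t - 6, Remainder: -2t - 3


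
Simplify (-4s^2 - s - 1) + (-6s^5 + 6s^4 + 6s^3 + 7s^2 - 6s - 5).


Align terms by degree and add:
  -4s^2 - s - 1
  -6s^5 + 6s^4 + 6s^3 + 7s^2 - 6s - 5
= -6s^5 + 6s^4 + 6s^3 + 3s^2 - 7s - 6


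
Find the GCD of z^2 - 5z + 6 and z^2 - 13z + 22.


Factor each:
  z^2 - 5z + 6 = (z - 2)(z - 3)
  z^2 - 13z + 22 = (z - 2)(z - 11)
Common monic factor: z - 2


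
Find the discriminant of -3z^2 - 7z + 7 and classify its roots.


D = b^2 - 4ac = (-7)^2 - 4(-3)(7) = 49 + 84 = 133
Since D > 0: two distinct irrational roots


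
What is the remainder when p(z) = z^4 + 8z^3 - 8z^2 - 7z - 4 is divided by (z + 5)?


By the Remainder Theorem, the remainder equals p(-5):
  1*(-5)^4 = 625
  8*(-5)^3 = -1000
  -8*(-5)^2 = -200
  -7*(-5)^1 = 35
  constant: -4
Sum: 625 - 1000 - 200 + 35 - 4 = -544


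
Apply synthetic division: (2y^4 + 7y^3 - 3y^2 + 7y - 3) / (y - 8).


Synthetic division with c = 8. Coefficients: 2, 7, -3, 7, -3
Bring down 2.
  2 * 8 = 16; 16 + 7 = 23
  23 * 8 = 184; 184 - 3 = 181
  181 * 8 = 1448; 1448 + 7 = 1455
  1455 * 8 = 11640; 11640 - 3 = 11637
Quotient: 2y^3 + 23y^2 + 181y + 1455, Remainder: 11637


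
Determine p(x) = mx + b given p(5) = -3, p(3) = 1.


p(x) = mx + b. Using p(5)=-3, p(3)=1:
m = (-3 - 1)/(5 - 3) = -4/2 = -2
b = -3 - m*(5) = -3 + 10 = 7
p(x) = -2x + 7


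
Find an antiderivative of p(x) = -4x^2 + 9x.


Reverse power rule on each term:
  ∫ -4x^2 dx = -(4/3)x^3
  ∫ 9x dx = (9/2)x^2
F(x) = -(4/3)x^3 + (9/2)x^2 + C


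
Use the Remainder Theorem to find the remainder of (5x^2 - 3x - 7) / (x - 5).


By the Remainder Theorem, the remainder equals p(5):
  5*(5)^2 = 125
  -3*(5)^1 = -15
  constant: -7
Sum: 125 - 15 - 7 = 103


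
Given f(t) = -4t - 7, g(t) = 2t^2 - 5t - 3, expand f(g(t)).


Substitute g(t) into f:
f(g(t)) = -4*(2t^2 - 5t - 3) + (-7)
Expand and combine: -8t^2 + 20t + 5


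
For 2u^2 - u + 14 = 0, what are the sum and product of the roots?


For au^2+bu+c=0: sum = -b/a, product = c/a.
a=2, b=-1, c=14
Sum = -(-1)/2 = 1/2
Product = (14)/2 = 7


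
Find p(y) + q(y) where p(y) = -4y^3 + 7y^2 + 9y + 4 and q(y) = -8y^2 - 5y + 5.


Align terms by degree and add:
  -4y^3 + 7y^2 + 9y + 4
  -8y^2 - 5y + 5
= -4y^3 - y^2 + 4y + 9


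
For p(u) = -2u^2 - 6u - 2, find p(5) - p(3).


p(5) = -82
p(3) = -38
p(5) - p(3) = -82 + 38 = -44


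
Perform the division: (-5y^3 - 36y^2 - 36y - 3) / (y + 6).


(-5y^3 - 36y^2 - 36y - 3) / (y + 6)
Step 1: -5y^2 * (y + 6) = -5y^3 - 30y^2; subtract.
Step 2: -6y * (y + 6) = -6y^2 - 36y; subtract.
Step 3: 0 * (y + 6) = 0; subtract.
Quotient: -5y^2 - 6y, Remainder: -3


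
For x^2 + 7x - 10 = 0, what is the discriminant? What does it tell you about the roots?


D = b^2 - 4ac = (7)^2 - 4(1)(-10) = 49 + 40 = 89
Since D > 0: two distinct irrational roots


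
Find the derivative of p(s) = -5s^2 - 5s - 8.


Apply the power rule term by term:
  d/ds(-5s^2) = -10s
  d/ds(-5s) = -5
  d/ds(-8) = 0
p'(s) = -10s - 5


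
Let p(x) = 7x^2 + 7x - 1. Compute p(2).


Using direct substitution:
  7 * (2)^2 = 28
  7 * (2)^1 = 14
  constant: -1
Sum = 28 + 14 - 1 = 41


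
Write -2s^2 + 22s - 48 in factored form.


Roots satisfy r1 + r2 = -b/a = 11 and r1*r2 = c/a = 24.
So r1 = 3, r2 = 8.
-2s^2 + 22s - 48 = -2(s - r1)(s - r2) = -2(s - 3)(s - 8)


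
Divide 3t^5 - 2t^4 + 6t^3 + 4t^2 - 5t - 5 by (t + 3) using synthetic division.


Synthetic division with c = -3. Coefficients: 3, -2, 6, 4, -5, -5
Bring down 3.
  3 * -3 = -9; -9 - 2 = -11
  -11 * -3 = 33; 33 + 6 = 39
  39 * -3 = -117; -117 + 4 = -113
  -113 * -3 = 339; 339 - 5 = 334
  334 * -3 = -1002; -1002 - 5 = -1007
Quotient: 3t^4 - 11t^3 + 39t^2 - 113t + 334, Remainder: -1007


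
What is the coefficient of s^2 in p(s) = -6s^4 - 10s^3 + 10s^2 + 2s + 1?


Read off the coefficient of s^2: 10


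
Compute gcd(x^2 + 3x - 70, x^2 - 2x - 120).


Factor each:
  x^2 + 3x - 70 = (x + 10)(x - 7)
  x^2 - 2x - 120 = (x + 10)(x - 12)
Common monic factor: x + 10


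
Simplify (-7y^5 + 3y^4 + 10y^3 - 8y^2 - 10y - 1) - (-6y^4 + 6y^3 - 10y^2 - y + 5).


Distribute the minus sign:
  (-7y^5 + 3y^4 + 10y^3 - 8y^2 - 10y - 1)
- (-6y^4 + 6y^3 - 10y^2 - y + 5)
Negate second polynomial: 6y^4 - 6y^3 + 10y^2 + y - 5
Add: -7y^5 + 9y^4 + 4y^3 + 2y^2 - 9y - 6


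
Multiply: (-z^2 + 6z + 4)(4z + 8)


Distribute each term of the first polynomial:
  (-z^2)(4z + 8) = -4z^3 - 8z^2
  (6z)(4z + 8) = 24z^2 + 48z
  (4)(4z + 8) = 16z + 32
Sum: -4z^3 + 16z^2 + 64z + 32


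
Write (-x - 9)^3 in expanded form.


Expand (-x - 9)^3 by repeated multiplication:
  (-x - 9)^2 = x^2 + 18x + 81
= -x^3 - 27x^2 - 243x - 729


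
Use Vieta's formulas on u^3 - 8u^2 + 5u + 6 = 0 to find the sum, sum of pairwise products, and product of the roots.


Monic cubic u^3+bu^2+cu+d=0: sum=-b, pairwise sum=c, product=-d.
b=-8, c=5, d=6
r1+r2+r3 = 8
r1r2+r1r3+r2r3 = 5
r1r2r3 = -6


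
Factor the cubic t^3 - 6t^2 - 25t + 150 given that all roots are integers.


Try integer roots (divisors of 150). t=-5: p(-5)=0.
Divide out (t + 5): quotient is t^2 - 11t + 30.
Factor the quadratic: (t - 6)(t - 5)
Result: (t + 5)(t - 6)(t - 5)


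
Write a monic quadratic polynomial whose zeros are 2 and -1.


p(t) = (t - 2)(t + 1)
Expand: t^2 - t - 2


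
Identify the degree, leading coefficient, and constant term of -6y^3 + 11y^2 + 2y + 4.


Highest power of y is 3, with coefficient -6. Constant term is 4.
Degree = 3, leading coefficient = -6, constant term = 4


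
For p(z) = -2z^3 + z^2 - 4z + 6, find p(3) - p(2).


p(3) = -51
p(2) = -14
p(3) - p(2) = -51 + 14 = -37


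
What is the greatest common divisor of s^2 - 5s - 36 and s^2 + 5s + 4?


Factor each:
  s^2 - 5s - 36 = (s + 4)(s - 9)
  s^2 + 5s + 4 = (s + 4)(s + 1)
Common monic factor: s + 4


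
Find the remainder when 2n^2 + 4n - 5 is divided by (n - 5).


By the Remainder Theorem, the remainder equals p(5):
  2*(5)^2 = 50
  4*(5)^1 = 20
  constant: -5
Sum: 50 + 20 - 5 = 65


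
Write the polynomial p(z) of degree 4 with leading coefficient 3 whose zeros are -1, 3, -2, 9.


p(z) = 3(z + 1)(z - 3)(z + 2)(z - 9)
Expand: 3z^4 - 27z^3 - 21z^2 + 171z + 162


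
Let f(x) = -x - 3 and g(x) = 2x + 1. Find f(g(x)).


Substitute g(x) into f:
f(g(x)) = -1*(2x + 1) + (-3)
Expand and combine: -2x - 4


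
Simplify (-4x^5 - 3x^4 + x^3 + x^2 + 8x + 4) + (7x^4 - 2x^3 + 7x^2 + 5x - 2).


Align terms by degree and add:
  -4x^5 - 3x^4 + x^3 + x^2 + 8x + 4
+ 7x^4 - 2x^3 + 7x^2 + 5x - 2
= -4x^5 + 4x^4 - x^3 + 8x^2 + 13x + 2


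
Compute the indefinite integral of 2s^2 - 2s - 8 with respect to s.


Reverse power rule on each term:
  ∫ 2s^2 ds = (2/3)s^3
  ∫ -2s ds = -s^2
  ∫ -8 ds = -8s
F(s) = (2/3)s^3 - s^2 - 8s + C


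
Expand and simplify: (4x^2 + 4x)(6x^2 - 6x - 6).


Distribute each term of the first polynomial:
  (4x^2)(6x^2 - 6x - 6) = 24x^4 - 24x^3 - 24x^2
  (4x)(6x^2 - 6x - 6) = 24x^3 - 24x^2 - 24x
Sum: 24x^4 - 48x^2 - 24x


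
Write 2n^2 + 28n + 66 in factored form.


Roots satisfy r1 + r2 = -b/a = -14 and r1*r2 = c/a = 33.
So r1 = -3, r2 = -11.
2n^2 + 28n + 66 = 2(n - r1)(n - r2) = 2(n + 3)(n + 11)


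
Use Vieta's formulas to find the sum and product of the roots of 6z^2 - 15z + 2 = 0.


For az^2+bz+c=0: sum = -b/a, product = c/a.
a=6, b=-15, c=2
Sum = -(-15)/6 = 5/2
Product = (2)/6 = 1/3


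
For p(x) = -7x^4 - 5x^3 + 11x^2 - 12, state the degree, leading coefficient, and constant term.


Highest power of x is 4, with coefficient -7. Constant term is -12.
Degree = 4, leading coefficient = -7, constant term = -12


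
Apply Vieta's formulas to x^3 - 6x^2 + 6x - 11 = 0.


Monic cubic x^3+bx^2+cx+d=0: sum=-b, pairwise sum=c, product=-d.
b=-6, c=6, d=-11
r1+r2+r3 = 6
r1r2+r1r3+r2r3 = 6
r1r2r3 = 11


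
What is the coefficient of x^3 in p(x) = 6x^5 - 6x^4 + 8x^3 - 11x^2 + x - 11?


Read off the coefficient of x^3: 8


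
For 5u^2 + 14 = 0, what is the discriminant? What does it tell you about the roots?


D = b^2 - 4ac = (0)^2 - 4(5)(14) = 0 - 280 = -280
Since D < 0: two complex conjugate roots (no real roots)
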